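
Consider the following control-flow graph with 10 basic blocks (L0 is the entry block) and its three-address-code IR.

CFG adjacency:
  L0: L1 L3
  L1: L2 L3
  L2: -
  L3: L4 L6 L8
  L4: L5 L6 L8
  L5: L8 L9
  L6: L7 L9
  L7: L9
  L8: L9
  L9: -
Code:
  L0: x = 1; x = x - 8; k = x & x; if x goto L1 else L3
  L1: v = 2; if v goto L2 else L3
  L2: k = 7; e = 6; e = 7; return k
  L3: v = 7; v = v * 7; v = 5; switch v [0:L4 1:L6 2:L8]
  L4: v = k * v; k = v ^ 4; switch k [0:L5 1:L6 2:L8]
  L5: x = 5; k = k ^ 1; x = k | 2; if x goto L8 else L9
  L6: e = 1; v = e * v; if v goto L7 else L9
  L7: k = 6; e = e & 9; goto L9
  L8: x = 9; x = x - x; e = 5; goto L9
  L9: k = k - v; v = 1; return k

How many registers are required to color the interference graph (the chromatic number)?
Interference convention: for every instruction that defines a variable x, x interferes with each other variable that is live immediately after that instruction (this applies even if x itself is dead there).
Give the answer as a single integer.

Answer: 3

Analysis:
def/use:
  L0: {k,x} / ∅
  L1: {v} / ∅
  L2: {e,k} / ∅
  L3: {v} / ∅
  L4: {k,v} / {k,v}
  L5: {k,x} / {k}
  L6: {e,v} / {v}
  L7: {e,k} / {e}
  L8: {e,x} / ∅
  L9: {k,v} / {k,v}

Live sets:
  L0 li=∅ lo={k}
  L1 li={k} lo={k}
  L2 li=∅ lo=∅
  L3 li={k} lo={k,v}
  L4 li={k,v} lo={k,v}
  L5 li={k,v} lo={k,v}
  L6 li={k,v} lo={e,k,v}
  L7 li={e,v} lo={k,v}
  L8 li={k,v} lo={k,v}
  L9 li={k,v} lo=∅

Interfere edges:
  e — {k,v}
  k — {e,v,x}
  v — {e,k,x}
  x — {k,v}

Registers:
  lower bound: {e,k,v} mutually conflict ⇒ χ ≥ 3
  3-colouring: R0={k}  R1={v}  R2={e,x}
  χ = 3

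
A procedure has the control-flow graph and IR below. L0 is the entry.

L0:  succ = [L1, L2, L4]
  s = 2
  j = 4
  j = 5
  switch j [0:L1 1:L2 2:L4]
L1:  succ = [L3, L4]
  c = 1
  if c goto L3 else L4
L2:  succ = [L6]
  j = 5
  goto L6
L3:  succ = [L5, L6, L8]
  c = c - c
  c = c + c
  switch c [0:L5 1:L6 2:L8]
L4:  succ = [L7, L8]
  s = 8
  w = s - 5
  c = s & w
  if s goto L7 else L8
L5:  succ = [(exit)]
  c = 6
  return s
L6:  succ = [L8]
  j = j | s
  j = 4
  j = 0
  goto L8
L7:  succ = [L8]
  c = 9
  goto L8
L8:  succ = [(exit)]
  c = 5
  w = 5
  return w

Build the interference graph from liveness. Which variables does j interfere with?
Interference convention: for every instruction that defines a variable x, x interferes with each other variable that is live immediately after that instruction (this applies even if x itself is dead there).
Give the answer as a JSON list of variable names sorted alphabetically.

def/use:
  L0: def={j,s} ue=∅
  L1: def={c} ue=∅
  L2: def={j} ue=∅
  L3: def={c} ue={c}
  L4: def={c,s,w} ue=∅
  L5: def={c} ue={s}
  L6: def={j} ue={j,s}
  L7: def={c} ue=∅
  L8: def={c,w} ue=∅

Live sets:
  live L0: ∅→{j,s}
  live L1: {j,s}→{c,j,s}
  live L2: {s}→{j,s}
  live L3: {c,j,s}→{j,s}
  live L4: ∅→∅
  live L5: {s}→∅
  live L6: {j,s}→∅
  live L7: ∅→∅
  live L8: ∅→∅

Conflict graph:
  c↔{j,s}
  j↔{c,s}
  s↔{c,j,w}
  w↔{s}

N(j) = ["c", "s"]

Answer: ["c", "s"]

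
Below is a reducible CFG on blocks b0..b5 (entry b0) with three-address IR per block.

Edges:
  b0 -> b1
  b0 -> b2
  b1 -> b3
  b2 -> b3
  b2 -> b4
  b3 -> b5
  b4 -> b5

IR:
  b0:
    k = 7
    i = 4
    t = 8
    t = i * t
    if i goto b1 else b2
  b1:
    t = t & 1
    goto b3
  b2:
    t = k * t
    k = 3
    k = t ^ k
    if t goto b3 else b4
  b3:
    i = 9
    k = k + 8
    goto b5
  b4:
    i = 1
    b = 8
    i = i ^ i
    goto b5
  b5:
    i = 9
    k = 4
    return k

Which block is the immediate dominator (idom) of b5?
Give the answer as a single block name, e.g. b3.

idom tree: b1←b0 b2←b0 b3←b0 b4←b2 b5←b0
Dom at joins:
  b3: preds {b1,b2}: {b0,b1} ∩ {b0,b2} = {b0}; idom=b0
  b5: preds {b3,b4}: {b0,b3} ∩ {b0,b2,b4} = {b0}; idom=b0

idom(b5) = b0

Answer: b0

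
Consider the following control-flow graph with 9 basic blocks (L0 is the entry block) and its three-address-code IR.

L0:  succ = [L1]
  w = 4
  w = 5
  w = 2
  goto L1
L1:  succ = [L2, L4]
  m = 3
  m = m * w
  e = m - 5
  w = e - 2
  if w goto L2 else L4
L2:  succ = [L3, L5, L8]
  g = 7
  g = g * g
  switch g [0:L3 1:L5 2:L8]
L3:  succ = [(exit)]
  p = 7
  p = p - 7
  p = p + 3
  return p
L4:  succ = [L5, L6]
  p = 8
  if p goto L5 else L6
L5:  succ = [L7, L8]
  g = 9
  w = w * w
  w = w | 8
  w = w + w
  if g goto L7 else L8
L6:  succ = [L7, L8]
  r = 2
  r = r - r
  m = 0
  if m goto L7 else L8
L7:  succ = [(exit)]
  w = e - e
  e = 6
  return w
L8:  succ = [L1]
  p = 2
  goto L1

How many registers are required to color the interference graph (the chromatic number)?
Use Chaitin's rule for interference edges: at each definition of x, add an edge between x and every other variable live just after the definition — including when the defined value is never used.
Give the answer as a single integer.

Answer: 3

Working:
Per-block:
  L0 def {w} use ∅
  L1 def {e,m,w} use {w}
  L2 def {g} use ∅
  L3 def {p} use ∅
  L4 def {p} use ∅
  L5 def {g,w} use {w}
  L6 def {m,r} use ∅
  L7 def {e,w} use {e}
  L8 def {p} use ∅

Backward fixpoint:
  live L0: ∅→{w}
  live L1: {w}→{e,w}
  live L2: {e,w}→{e,w}
  live L3: ∅→∅
  live L4: {e,w}→{e,w}
  live L5: {e,w}→{e,w}
  live L6: {e,w}→{e,w}
  live L7: {e}→∅
  live L8: {w}→{w}

Conflict graph:
  e↔{g,m,p,r,w}
  g↔{e,w}
  m↔{e,w}
  p↔{e,w}
  r↔{e,w}
  w↔{e,g,m,p,r}

Registers:
  {e,g,w} pairwise interfere (3-clique) ⇒ χ ≥ 3
  3-colouring: r0={e}  r1={w}  r2={g,m,p,r}
  χ = 3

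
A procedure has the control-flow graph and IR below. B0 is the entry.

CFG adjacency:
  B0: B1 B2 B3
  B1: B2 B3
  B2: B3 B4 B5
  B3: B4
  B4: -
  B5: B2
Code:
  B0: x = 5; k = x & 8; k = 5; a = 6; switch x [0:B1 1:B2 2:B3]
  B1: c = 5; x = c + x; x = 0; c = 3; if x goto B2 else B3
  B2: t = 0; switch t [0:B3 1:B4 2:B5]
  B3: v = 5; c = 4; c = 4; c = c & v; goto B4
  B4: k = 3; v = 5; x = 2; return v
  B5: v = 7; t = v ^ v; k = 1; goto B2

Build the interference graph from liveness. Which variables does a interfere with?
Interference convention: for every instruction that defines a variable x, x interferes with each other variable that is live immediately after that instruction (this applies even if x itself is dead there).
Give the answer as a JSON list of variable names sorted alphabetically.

def/use:
  B0: {a,k,x} / ∅
  B1: {c,x} / {x}
  B2: {t} / ∅
  B3: {c,v} / ∅
  B4: {k,v,x} / ∅
  B5: {k,t,v} / ∅

Backward fixpoint:
  B0 li=∅ lo={x}
  B1 li={x} lo=∅
  B2 li=∅ lo=∅
  B3 li=∅ lo=∅
  B4 li=∅ lo=∅
  B5 li=∅ lo=∅

Interfere edges:
  a — {x}
  c — {v,x}
  k — {x}
  t — ∅
  v — {c,x}
  x — {a,c,k,v}

N(a) = ["x"]

Answer: ["x"]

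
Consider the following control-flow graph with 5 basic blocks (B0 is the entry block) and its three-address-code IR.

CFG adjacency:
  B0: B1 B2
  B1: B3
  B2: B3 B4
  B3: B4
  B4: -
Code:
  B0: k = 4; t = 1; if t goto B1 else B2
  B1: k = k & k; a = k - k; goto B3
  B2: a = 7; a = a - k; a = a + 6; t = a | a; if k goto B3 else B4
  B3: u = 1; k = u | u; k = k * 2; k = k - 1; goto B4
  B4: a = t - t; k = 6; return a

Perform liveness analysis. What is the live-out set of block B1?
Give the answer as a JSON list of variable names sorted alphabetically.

def/use:
  B0: {k,t} / ∅
  B1: {a,k} / {k}
  B2: {a,t} / {k}
  B3: {k,u} / ∅
  B4: {a,k} / {t}

Backward fixpoint:
  B0: in=∅ out={k,t}
  B1: in={k,t} out={t}
  B2: in={k} out={t}
  B3: in={t} out={t}
  B4: in={t} out=∅

live-out(B1) = ["t"]

Answer: ["t"]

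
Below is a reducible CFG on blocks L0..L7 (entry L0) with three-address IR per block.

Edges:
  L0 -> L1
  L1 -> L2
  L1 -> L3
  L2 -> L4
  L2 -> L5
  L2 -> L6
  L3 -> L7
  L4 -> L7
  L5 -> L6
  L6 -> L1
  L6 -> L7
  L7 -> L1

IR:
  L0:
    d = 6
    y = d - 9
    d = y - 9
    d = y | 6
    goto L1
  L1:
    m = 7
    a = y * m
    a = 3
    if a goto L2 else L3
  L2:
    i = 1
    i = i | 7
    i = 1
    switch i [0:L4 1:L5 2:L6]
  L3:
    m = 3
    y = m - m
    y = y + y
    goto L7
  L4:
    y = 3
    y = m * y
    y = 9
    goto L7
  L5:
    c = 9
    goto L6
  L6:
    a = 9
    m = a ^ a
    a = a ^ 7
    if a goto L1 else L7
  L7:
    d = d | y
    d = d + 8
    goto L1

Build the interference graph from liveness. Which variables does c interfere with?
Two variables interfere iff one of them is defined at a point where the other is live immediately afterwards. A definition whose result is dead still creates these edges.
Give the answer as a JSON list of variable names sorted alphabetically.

Block summaries:
  L0: {d,y} / ∅
  L1: {a,m} / {y}
  L2: {i} / ∅
  L3: {m,y} / ∅
  L4: {y} / {m}
  L5: {c} / ∅
  L6: {a,m} / ∅
  L7: {d} / {d,y}

Live sets:
  live L0: ∅→{d,y}
  live L1: {d,y}→{d,m,y}
  live L2: {d,m,y}→{d,m,y}
  live L3: {d}→{d,y}
  live L4: {d,m}→{d,y}
  live L5: {d,y}→{d,y}
  live L6: {d,y}→{d,y}
  live L7: {d,y}→{d,y}

Interference:
  a↔{d,m,y}
  c↔{d,y}
  d↔{a,c,i,m,y}
  i↔{d,m,y}
  m↔{a,d,i,y}
  y↔{a,c,d,i,m}

N(c) = ["d", "y"]

Answer: ["d", "y"]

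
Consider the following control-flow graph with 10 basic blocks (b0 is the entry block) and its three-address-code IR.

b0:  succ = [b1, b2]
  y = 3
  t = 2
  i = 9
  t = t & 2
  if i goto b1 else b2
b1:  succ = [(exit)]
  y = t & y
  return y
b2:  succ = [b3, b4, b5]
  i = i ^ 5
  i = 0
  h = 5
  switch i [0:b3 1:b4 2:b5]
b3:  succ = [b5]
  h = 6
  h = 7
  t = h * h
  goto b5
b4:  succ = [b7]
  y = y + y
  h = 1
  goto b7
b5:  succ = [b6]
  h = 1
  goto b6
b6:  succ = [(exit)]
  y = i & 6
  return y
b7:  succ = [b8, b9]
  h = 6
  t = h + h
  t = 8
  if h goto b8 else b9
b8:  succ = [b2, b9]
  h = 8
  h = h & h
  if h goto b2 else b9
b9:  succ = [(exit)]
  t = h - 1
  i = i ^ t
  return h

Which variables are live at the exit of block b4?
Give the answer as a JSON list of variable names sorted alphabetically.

def/use:
  b0 def {i,t,y} use ∅
  b1 def {y} use {t,y}
  b2 def {h,i} use {i}
  b3 def {h,t} use ∅
  b4 def {h,y} use {y}
  b5 def {h} use ∅
  b6 def {y} use {i}
  b7 def {h,t} use ∅
  b8 def {h} use ∅
  b9 def {i,t} use {h,i}

Live sets:
  b0: in=∅ out={i,t,y}
  b1: in={t,y} out=∅
  b2: in={i,y} out={i,y}
  b3: in={i} out={i}
  b4: in={i,y} out={i,y}
  b5: in={i} out={i}
  b6: in={i} out=∅
  b7: in={i,y} out={h,i,y}
  b8: in={i,y} out={h,i,y}
  b9: in={h,i} out=∅

live-out(b4) = ["i", "y"]

Answer: ["i", "y"]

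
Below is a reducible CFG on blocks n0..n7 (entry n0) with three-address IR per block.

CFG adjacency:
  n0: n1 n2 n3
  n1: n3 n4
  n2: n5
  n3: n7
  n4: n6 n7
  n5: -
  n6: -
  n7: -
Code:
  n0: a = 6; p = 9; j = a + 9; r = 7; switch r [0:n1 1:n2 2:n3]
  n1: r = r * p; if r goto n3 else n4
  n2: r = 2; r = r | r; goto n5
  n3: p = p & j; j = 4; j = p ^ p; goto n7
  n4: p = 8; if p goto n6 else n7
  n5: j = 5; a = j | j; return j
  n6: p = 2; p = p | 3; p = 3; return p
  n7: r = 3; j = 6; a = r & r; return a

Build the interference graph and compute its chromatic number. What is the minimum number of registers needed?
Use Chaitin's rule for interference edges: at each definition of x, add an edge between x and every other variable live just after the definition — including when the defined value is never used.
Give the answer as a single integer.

Answer: 3

Analysis:
Per-block:
  n0: {a,j,p,r} / ∅
  n1: {r} / {p,r}
  n2: {r} / ∅
  n3: {j,p} / {j,p}
  n4: {p} / ∅
  n5: {a,j} / ∅
  n6: {p} / ∅
  n7: {a,j,r} / ∅

Backward fixpoint:
  live n0: ∅→{j,p,r}
  live n1: {j,p,r}→{j,p}
  live n2: ∅→∅
  live n3: {j,p}→∅
  live n4: ∅→∅
  live n5: ∅→∅
  live n6: ∅→∅
  live n7: ∅→∅

Conflict graph:
  a: {j,p}
  j: {a,p,r}
  p: {a,j,r}
  r: {j,p}

Chromatic number:
  {a,j,p} pairwise interfere (3-clique) ⇒ χ ≥ 3
  assign a→R2 j→R0 p→R1 r→R2 — no edge inside a register ⇒ χ ≤ 3
  χ = 3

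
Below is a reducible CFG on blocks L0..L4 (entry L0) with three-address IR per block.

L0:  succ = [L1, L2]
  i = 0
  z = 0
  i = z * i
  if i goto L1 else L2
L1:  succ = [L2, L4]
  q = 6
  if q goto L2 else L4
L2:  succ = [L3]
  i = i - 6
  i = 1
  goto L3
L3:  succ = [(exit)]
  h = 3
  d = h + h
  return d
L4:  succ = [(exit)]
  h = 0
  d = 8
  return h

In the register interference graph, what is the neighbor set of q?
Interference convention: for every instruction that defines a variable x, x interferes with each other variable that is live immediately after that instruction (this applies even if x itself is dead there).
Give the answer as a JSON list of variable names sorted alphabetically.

Answer: ["i"]

Derivation:
Per-block:
  L0: def={i,z} ue=∅
  L1: def={q} ue=∅
  L2: def={i} ue={i}
  L3: def={d,h} ue=∅
  L4: def={d,h} ue=∅

Live sets:
  L0: in=∅ out={i}
  L1: in={i} out={i}
  L2: in={i} out=∅
  L3: in=∅ out=∅
  L4: in=∅ out=∅

Conflict graph:
  d: {h}
  h: {d}
  i: {q,z}
  q: {i}
  z: {i}

N(q) = ["i"]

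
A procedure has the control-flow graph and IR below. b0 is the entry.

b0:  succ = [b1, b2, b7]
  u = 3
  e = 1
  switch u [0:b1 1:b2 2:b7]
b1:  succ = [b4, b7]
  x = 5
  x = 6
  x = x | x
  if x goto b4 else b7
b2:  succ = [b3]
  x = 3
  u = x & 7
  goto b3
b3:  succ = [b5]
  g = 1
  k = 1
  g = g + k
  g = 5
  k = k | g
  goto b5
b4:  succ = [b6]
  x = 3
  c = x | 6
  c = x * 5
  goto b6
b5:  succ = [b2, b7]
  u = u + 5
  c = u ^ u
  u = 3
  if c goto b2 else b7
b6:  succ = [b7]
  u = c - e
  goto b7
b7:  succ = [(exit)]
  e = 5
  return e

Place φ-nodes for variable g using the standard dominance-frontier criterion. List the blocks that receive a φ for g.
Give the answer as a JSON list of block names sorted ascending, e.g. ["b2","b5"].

idom tree: b1←b0 b2←b0 b3←b2 b4←b1 b5←b3 b6←b4 b7←b0
Join-block Dom:
  b2: preds {b0,b5}: {b0} ∩ {b0,b2,b3,b5} = {b0}; idom=b0
  b7: preds {b0,b1,b5,b6}: {b0} ∩ {b0,b1} ∩ {b0,b2,b3,b5} ∩ {b0,b1,b4,b6} = {b0}; idom=b0

DF derivation:
  b2←b0: walk · to b0
  b2←b5: walk b5→b3→b2 to b0
  b7←b0: walk · to b0
  b7←b1: walk b1 to b0
  b7←b5: walk b5→b3→b2 to b0
  b7←b6: walk b6→b4→b1 to b0
  b0: DF=∅
  b1: DF={b7}
  b2: DF={b2,b7}
  b3: DF={b2,b7}
  b4: DF={b7}
  b5: DF={b2,b7}
  b6: DF={b7}
  b7: DF=∅

φ for g: defs {b3}
  DF⁺ = {b2,b7}

Answer: ["b2", "b7"]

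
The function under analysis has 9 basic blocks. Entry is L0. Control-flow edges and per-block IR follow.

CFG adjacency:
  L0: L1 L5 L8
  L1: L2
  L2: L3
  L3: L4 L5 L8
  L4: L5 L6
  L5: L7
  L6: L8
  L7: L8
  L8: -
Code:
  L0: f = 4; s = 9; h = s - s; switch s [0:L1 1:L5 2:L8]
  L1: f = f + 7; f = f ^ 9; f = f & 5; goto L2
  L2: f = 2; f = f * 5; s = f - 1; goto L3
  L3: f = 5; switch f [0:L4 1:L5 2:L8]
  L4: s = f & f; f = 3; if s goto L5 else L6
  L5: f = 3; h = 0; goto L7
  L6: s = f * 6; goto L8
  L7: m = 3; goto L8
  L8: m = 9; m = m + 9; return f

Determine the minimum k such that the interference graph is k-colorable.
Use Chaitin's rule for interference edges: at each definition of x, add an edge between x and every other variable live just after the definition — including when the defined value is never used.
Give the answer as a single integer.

Per-block:
  L0: def={f,h,s} ue=∅
  L1: def={f} ue={f}
  L2: def={f,s} ue=∅
  L3: def={f} ue=∅
  L4: def={f,s} ue={f}
  L5: def={f,h} ue=∅
  L6: def={s} ue={f}
  L7: def={m} ue=∅
  L8: def={m} ue={f}

Backward fixpoint:
  live L0: ∅→{f}
  live L1: {f}→∅
  live L2: ∅→∅
  live L3: ∅→{f}
  live L4: {f}→{f}
  live L5: ∅→{f}
  live L6: {f}→{f}
  live L7: {f}→{f}
  live L8: {f}→∅

Conflict graph:
  f: {h,m,s}
  h: {f,s}
  m: {f}
  s: {f,h}

Registers:
  clique {f,h,s} ⇒ need ≥ 3
  assign f→R0 h→R1 m→R1 s→R2 — no edge inside a register ⇒ χ ≤ 3
  χ = 3

Answer: 3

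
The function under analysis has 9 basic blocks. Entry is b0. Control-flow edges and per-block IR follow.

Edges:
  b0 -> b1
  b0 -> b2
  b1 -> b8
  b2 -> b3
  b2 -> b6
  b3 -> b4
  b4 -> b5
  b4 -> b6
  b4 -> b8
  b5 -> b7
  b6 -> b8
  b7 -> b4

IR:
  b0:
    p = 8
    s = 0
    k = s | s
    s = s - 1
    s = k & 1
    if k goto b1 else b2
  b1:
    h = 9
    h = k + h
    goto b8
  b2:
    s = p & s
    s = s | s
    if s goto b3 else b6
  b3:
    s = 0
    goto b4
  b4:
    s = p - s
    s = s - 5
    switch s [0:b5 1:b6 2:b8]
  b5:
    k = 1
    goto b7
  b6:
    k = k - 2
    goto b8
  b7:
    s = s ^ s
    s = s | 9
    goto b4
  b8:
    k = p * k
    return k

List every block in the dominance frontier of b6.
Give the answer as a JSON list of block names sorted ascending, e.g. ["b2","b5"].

Answer: ["b8"]

Analysis:
idom tree: b1←b0 b2←b0 b3←b2 b4←b3 b5←b4 b6←b2 b7←b5 b8←b0
Dom∩ at merges:
  b4: preds {b3,b7}: {b0,b2,b3} ∩ {b0,b2,b3,b4,b5,b7} = {b0,b2,b3}; idom=b3
  b6: preds {b2,b4}: {b0,b2} ∩ {b0,b2,b3,b4} = {b0,b2}; idom=b2
  b8: preds {b1,b4,b6}: {b0,b1} ∩ {b0,b2,b3,b4} ∩ {b0,b2,b6} = {b0}; idom=b0

DF derivation:
  b4←b3: walk · to b3
  b4←b7: walk b7→b5→b4 to b3
  b6←b2: walk · to b2
  b6←b4: walk b4→b3 to b2
  b8←b1: walk b1 to b0
  b8←b4: walk b4→b3→b2 to b0
  b8←b6: walk b6→b2 to b0
  b0 → ∅
  b1 → {b8}
  b2 → {b8}
  b3 → {b6,b8}
  b4 → {b4,b6,b8}
  b5 → {b4}
  b6 → {b8}
  b7 → {b4}
  b8 → ∅

DF(b6) = ["b8"]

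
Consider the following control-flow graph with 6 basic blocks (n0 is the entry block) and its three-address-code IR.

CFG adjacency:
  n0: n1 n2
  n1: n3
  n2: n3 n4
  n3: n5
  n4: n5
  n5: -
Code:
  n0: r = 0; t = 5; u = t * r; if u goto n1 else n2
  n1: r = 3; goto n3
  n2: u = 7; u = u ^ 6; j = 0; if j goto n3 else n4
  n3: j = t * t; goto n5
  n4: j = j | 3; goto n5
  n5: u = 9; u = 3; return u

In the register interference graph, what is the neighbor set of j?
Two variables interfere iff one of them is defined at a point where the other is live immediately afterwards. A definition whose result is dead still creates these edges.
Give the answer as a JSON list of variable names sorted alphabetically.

Per-block:
  n0: {r,t,u} / ∅
  n1: {r} / ∅
  n2: {j,u} / ∅
  n3: {j} / {t}
  n4: {j} / {j}
  n5: {u} / ∅

Liveness:
  live n0: ∅→{t}
  live n1: {t}→{t}
  live n2: {t}→{j,t}
  live n3: {t}→∅
  live n4: {j}→∅
  live n5: ∅→∅

Interference:
  j: {t}
  r: {t}
  t: {j,r,u}
  u: {t}

N(j) = ["t"]

Answer: ["t"]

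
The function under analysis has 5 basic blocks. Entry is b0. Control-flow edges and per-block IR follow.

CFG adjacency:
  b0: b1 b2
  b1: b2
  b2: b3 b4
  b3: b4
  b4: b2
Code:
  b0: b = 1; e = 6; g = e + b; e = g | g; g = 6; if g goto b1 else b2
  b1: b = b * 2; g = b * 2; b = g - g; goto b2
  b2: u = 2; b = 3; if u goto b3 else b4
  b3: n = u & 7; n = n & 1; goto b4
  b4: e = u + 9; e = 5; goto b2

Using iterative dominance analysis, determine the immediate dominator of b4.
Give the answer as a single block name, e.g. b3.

Answer: b2

Derivation:
idom tree: b1←b0 b2←b0 b3←b2 b4←b2
Join-block Dom:
  b2: preds {b0,b1,b4}: {b0} ∩ {b0,b1} ∩ {b0,b2,b4} = {b0}; idom=b0
  b4: preds {b2,b3}: {b0,b2} ∩ {b0,b2,b3} = {b0,b2}; idom=b2

idom(b4) = b2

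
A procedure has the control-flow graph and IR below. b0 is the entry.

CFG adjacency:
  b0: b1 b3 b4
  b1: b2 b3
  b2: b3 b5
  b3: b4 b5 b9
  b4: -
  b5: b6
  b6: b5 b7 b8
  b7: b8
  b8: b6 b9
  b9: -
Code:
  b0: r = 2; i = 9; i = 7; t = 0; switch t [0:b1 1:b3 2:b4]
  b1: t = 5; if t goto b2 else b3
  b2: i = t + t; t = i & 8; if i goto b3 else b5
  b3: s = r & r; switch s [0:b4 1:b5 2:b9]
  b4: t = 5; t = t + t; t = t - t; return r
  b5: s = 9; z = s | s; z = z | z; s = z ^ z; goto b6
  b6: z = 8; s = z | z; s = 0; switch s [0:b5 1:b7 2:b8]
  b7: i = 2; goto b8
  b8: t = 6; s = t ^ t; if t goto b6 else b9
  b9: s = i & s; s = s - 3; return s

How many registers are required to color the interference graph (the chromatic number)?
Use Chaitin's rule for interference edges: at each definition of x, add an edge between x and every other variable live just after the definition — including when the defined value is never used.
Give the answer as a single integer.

def/use:
  b0 def {i,r,t} use ∅
  b1 def {t} use ∅
  b2 def {i,t} use {t}
  b3 def {s} use {r}
  b4 def {t} use {r}
  b5 def {s,z} use ∅
  b6 def {s,z} use ∅
  b7 def {i} use ∅
  b8 def {s,t} use ∅
  b9 def {s} use {i,s}

Liveness:
  live b0: ∅→{i,r}
  live b1: {i,r}→{i,r,t}
  live b2: {r,t}→{i,r}
  live b3: {i,r}→{i,r,s}
  live b4: {r}→∅
  live b5: {i}→{i}
  live b6: {i}→{i}
  live b7: ∅→{i}
  live b8: {i}→{i,s}
  live b9: {i,s}→∅

Interference:
  i: {r,s,t,z}
  r: {i,s,t}
  s: {i,r,t}
  t: {i,r,s}
  z: {i}

Registers:
  {i,r,s,t} pairwise interfere (4-clique) ⇒ χ ≥ 4
  4-colouring: c0={i}  c1={r,z}  c2={s}  c3={t}
  χ = 4

Answer: 4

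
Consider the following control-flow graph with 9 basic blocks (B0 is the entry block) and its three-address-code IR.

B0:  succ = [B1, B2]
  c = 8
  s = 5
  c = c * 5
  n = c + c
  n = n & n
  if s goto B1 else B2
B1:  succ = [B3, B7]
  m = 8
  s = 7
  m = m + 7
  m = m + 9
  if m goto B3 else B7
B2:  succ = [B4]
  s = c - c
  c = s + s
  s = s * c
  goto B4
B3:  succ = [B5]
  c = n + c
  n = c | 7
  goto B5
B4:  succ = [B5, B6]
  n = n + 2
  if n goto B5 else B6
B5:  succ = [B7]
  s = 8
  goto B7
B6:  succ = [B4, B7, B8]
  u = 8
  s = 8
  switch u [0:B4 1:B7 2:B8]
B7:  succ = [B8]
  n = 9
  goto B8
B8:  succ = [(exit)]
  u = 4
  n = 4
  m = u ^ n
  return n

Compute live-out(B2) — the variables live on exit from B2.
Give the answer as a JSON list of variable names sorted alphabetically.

Block summaries:
  B0: def={c,n,s} ue=∅
  B1: def={m,s} ue=∅
  B2: def={c,s} ue={c}
  B3: def={c,n} ue={c,n}
  B4: def={n} ue={n}
  B5: def={s} ue=∅
  B6: def={s,u} ue=∅
  B7: def={n} ue=∅
  B8: def={m,n,u} ue=∅

Live sets:
  live B0: ∅→{c,n}
  live B1: {c,n}→{c,n}
  live B2: {c,n}→{n}
  live B3: {c,n}→∅
  live B4: {n}→{n}
  live B5: ∅→∅
  live B6: {n}→{n}
  live B7: ∅→∅
  live B8: ∅→∅

live-out(B2) = ["n"]

Answer: ["n"]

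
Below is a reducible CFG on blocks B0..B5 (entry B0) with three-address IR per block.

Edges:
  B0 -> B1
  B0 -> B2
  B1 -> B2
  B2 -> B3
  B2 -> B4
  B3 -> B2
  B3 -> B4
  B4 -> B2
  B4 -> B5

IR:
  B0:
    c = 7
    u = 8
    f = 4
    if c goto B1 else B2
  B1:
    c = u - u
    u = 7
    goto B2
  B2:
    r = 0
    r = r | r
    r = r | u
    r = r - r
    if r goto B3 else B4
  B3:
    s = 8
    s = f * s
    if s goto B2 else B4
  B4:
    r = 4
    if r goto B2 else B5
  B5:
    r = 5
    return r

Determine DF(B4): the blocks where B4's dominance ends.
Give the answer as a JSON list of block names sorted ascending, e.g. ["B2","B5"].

Answer: ["B2"]

Working:
idom tree: B1←B0 B2←B0 B3←B2 B4←B2 B5←B4
Dom∩ at merges:
  B2: preds {B0,B1,B3,B4}: {B0} ∩ {B0,B1} ∩ {B0,B2,B3} ∩ {B0,B2,B4} = {B0}; idom=B0
  B4: preds {B2,B3}: {B0,B2} ∩ {B0,B2,B3} = {B0,B2}; idom=B2

Frontier:
  join B2 pred B0: · stop@B0
  join B2 pred B1: B1 stop@B0
  join B2 pred B3: B3→B2 stop@B0
  join B2 pred B4: B4→B2 stop@B0
  join B4 pred B2: · stop@B2
  join B4 pred B3: B3 stop@B2
  DF(B0)=∅
  DF(B1)={B2}
  DF(B2)={B2}
  DF(B3)={B2,B4}
  DF(B4)={B2}
  DF(B5)=∅

DF(B4) = ["B2"]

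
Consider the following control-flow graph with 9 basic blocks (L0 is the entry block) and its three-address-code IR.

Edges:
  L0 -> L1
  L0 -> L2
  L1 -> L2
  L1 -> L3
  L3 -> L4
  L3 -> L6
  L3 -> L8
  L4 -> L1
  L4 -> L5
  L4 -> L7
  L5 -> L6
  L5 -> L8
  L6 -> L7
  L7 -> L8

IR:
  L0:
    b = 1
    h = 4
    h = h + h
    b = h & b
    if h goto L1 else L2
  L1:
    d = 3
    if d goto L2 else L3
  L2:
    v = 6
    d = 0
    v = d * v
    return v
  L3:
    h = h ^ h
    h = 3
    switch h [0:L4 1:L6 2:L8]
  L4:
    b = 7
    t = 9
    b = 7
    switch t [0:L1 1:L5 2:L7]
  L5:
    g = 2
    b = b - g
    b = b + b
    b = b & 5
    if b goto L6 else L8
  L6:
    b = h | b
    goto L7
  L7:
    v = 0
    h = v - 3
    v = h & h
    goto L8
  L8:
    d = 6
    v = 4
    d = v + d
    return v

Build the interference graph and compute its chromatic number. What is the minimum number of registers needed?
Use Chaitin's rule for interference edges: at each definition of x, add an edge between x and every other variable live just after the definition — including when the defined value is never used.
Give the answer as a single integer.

Answer: 3

Derivation:
Per-block:
  L0: {b,h} / ∅
  L1: {d} / ∅
  L2: {d,v} / ∅
  L3: {h} / {h}
  L4: {b,t} / ∅
  L5: {b,g} / {b}
  L6: {b} / {b,h}
  L7: {h,v} / ∅
  L8: {d,v} / ∅

Liveness:
  L0: in=∅ out={b,h}
  L1: in={b,h} out={b,h}
  L2: in=∅ out=∅
  L3: in={b,h} out={b,h}
  L4: in={h} out={b,h}
  L5: in={b,h} out={b,h}
  L6: in={b,h} out=∅
  L7: in=∅ out=∅
  L8: in=∅ out=∅

Interfere edges:
  b — {d,g,h,t}
  d — {b,h,v}
  g — {b,h}
  h — {b,d,g,t}
  t — {b,h}
  v — {d}

Colouring:
  clique {b,d,h} ⇒ need ≥ 3
  3-colouring: c0={b,v}  c1={h}  c2={d,g,t}
  χ = 3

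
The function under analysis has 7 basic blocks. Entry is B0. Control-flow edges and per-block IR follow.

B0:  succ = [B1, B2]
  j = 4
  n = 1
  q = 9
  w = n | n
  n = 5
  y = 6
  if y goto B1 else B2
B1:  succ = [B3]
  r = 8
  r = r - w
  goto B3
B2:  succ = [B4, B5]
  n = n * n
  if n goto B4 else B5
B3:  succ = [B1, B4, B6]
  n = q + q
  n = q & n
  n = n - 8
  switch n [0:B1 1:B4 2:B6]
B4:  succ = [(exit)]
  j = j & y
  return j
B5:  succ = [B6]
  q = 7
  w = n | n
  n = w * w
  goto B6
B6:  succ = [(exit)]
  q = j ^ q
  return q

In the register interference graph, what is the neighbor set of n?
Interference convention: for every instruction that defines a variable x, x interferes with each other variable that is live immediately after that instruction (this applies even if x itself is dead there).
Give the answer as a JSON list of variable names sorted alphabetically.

Block summaries:
  B0 def {j,n,q,w,y} use ∅
  B1 def {r} use {w}
  B2 def {n} use {n}
  B3 def {n} use {q}
  B4 def {j} use {j,y}
  B5 def {n,q,w} use {n}
  B6 def {q} use {j,q}

Backward fixpoint:
  B0: in=∅ out={j,n,q,w,y}
  B1: in={j,q,w,y} out={j,q,w,y}
  B2: in={j,n,y} out={j,n,y}
  B3: in={j,q,w,y} out={j,q,w,y}
  B4: in={j,y} out=∅
  B5: in={j,n} out={j,q}
  B6: in={j,q} out=∅

Interference:
  j: {n,q,r,w,y}
  n: {j,q,w,y}
  q: {j,n,r,w,y}
  r: {j,q,w,y}
  w: {j,n,q,r,y}
  y: {j,n,q,r,w}

N(n) = ["j", "q", "w", "y"]

Answer: ["j", "q", "w", "y"]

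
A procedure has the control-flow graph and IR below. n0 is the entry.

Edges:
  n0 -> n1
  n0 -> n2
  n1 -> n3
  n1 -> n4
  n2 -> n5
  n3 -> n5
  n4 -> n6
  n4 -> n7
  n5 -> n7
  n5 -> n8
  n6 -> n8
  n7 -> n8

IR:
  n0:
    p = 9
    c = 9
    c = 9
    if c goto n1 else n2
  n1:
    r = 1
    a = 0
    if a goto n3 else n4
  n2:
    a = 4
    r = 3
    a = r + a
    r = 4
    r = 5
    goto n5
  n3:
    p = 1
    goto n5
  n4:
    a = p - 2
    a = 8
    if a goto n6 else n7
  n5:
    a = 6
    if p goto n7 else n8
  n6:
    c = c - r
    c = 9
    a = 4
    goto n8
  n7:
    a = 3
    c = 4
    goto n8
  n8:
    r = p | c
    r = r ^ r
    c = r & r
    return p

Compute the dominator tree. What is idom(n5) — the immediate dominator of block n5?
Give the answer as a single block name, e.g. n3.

idom tree: n1←n0 n2←n0 n3←n1 n4←n1 n5←n0 n6←n4 n7←n0 n8←n0
Join-block Dom:
  n5: preds {n2,n3}: {n0,n2} ∩ {n0,n1,n3} = {n0}; idom=n0
  n7: preds {n4,n5}: {n0,n1,n4} ∩ {n0,n5} = {n0}; idom=n0
  n8: preds {n5,n6,n7}: {n0,n5} ∩ {n0,n1,n4,n6} ∩ {n0,n7} = {n0}; idom=n0

idom(n5) = n0

Answer: n0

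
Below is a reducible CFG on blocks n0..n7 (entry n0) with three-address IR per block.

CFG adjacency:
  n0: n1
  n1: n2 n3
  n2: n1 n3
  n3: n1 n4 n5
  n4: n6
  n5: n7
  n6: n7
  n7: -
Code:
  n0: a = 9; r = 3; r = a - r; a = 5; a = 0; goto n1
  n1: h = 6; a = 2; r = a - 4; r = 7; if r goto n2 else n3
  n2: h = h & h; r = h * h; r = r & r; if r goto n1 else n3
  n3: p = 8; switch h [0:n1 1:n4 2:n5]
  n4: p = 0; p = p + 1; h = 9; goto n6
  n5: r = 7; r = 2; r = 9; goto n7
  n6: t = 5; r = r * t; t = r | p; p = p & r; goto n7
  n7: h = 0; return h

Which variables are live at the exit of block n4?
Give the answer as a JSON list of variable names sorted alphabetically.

Answer: ["p", "r"]

Derivation:
Block summaries:
  n0 def {a,r} use ∅
  n1 def {a,h,r} use ∅
  n2 def {h,r} use {h}
  n3 def {p} use {h}
  n4 def {h,p} use ∅
  n5 def {r} use ∅
  n6 def {p,r,t} use {p,r}
  n7 def {h} use ∅

Live sets:
  n0: in=∅ out=∅
  n1: in=∅ out={h,r}
  n2: in={h} out={h,r}
  n3: in={h,r} out={r}
  n4: in={r} out={p,r}
  n5: in=∅ out=∅
  n6: in={p,r} out=∅
  n7: in=∅ out=∅

live-out(n4) = ["p", "r"]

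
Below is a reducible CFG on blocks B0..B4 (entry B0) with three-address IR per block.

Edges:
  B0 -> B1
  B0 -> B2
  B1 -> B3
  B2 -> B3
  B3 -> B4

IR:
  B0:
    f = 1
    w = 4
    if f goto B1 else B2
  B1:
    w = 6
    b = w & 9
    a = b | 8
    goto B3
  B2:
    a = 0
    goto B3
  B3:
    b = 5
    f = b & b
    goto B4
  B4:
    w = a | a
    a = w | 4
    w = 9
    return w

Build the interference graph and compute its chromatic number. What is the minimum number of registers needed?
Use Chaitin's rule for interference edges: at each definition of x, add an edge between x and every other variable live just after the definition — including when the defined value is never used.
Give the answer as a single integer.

Per-block:
  B0: {f,w} / ∅
  B1: {a,b,w} / ∅
  B2: {a} / ∅
  B3: {b,f} / ∅
  B4: {a,w} / {a}

Live sets:
  B0: in=∅ out=∅
  B1: in=∅ out={a}
  B2: in=∅ out={a}
  B3: in={a} out={a}
  B4: in={a} out=∅

Conflict graph:
  a — {b,f}
  b — {a}
  f — {a,w}
  w — {f}

Chromatic number:
  {a,b} pairwise interfere (2-clique) ⇒ χ ≥ 2
  2-colouring: R0={a,w}  R1={b,f}
  χ = 2

Answer: 2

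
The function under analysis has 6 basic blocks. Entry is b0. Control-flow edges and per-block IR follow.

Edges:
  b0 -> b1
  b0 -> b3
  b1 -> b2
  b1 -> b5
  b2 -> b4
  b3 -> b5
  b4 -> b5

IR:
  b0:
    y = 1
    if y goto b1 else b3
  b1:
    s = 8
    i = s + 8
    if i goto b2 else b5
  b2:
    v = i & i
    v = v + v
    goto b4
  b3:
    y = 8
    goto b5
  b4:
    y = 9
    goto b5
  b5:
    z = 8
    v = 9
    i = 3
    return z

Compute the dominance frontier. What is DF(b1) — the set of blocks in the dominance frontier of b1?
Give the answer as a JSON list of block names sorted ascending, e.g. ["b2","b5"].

Answer: ["b5"]

Working:
idom tree: b1←b0 b2←b1 b3←b0 b4←b2 b5←b0
Dom at joins:
  b5: preds {b1,b3,b4}: {b0,b1} ∩ {b0,b3} ∩ {b0,b1,b2,b4} = {b0}; idom=b0

DF walk-up:
  b5←b1: walk b1 to b0
  b5←b3: walk b3 to b0
  b5←b4: walk b4→b2→b1 to b0
  b0: DF=∅
  b1: DF={b5}
  b2: DF={b5}
  b3: DF={b5}
  b4: DF={b5}
  b5: DF=∅

DF(b1) = ["b5"]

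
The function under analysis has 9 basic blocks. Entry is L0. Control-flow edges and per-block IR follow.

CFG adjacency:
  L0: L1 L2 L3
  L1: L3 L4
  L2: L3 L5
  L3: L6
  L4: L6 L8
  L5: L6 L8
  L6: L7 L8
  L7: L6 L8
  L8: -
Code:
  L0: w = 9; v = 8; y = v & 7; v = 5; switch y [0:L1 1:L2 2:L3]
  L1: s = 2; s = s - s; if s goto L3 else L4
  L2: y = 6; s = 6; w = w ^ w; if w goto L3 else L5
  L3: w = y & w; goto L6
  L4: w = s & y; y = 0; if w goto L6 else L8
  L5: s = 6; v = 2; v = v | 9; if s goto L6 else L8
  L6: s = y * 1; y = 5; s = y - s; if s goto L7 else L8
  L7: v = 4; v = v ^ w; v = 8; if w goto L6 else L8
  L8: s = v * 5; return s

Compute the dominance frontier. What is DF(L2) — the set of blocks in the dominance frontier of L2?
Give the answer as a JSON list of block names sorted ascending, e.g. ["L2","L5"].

idom tree: L1←L0 L2←L0 L3←L0 L4←L1 L5←L2 L6←L0 L7←L6 L8←L0
Join-block Dom:
  L3: preds {L0,L1,L2}: {L0} ∩ {L0,L1} ∩ {L0,L2} = {L0}; idom=L0
  L6: preds {L3,L4,L5,L7}: {L0,L3} ∩ {L0,L1,L4} ∩ {L0,L2,L5} ∩ {L0,L6,L7} = {L0}; idom=L0
  L8: preds {L4,L5,L6,L7}: {L0,L1,L4} ∩ {L0,L2,L5} ∩ {L0,L6} ∩ {L0,L6,L7} = {L0}; idom=L0

Frontier:
  L3←L0: walk · to L0
  L3←L1: walk L1 to L0
  L3←L2: walk L2 to L0
  L6←L3: walk L3 to L0
  L6←L4: walk L4→L1 to L0
  L6←L5: walk L5→L2 to L0
  L6←L7: walk L7→L6 to L0
  L8←L4: walk L4→L1 to L0
  L8←L5: walk L5→L2 to L0
  L8←L6: walk L6 to L0
  L8←L7: walk L7→L6 to L0
  DF(L0)=∅
  DF(L1)={L3,L6,L8}
  DF(L2)={L3,L6,L8}
  DF(L3)={L6}
  DF(L4)={L6,L8}
  DF(L5)={L6,L8}
  DF(L6)={L6,L8}
  DF(L7)={L6,L8}
  DF(L8)=∅

DF(L2) = ["L3", "L6", "L8"]

Answer: ["L3", "L6", "L8"]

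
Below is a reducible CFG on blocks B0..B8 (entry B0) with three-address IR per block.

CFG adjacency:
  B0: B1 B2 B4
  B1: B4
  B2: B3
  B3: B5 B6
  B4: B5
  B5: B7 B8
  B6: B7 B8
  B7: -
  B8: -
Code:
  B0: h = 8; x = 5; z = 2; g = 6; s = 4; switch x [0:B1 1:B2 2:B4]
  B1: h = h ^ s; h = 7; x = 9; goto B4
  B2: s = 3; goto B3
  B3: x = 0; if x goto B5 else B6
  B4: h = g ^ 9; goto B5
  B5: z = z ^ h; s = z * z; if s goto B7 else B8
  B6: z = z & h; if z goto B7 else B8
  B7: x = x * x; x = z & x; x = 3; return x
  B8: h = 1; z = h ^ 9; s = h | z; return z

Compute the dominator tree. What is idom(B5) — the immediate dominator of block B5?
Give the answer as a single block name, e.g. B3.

Answer: B0

Working:
idom tree: B1←B0 B2←B0 B3←B2 B4←B0 B5←B0 B6←B3 B7←B0 B8←B0
Dom∩ at merges:
  B4: preds {B0,B1}: {B0} ∩ {B0,B1} = {B0}; idom=B0
  B5: preds {B3,B4}: {B0,B2,B3} ∩ {B0,B4} = {B0}; idom=B0
  B7: preds {B5,B6}: {B0,B5} ∩ {B0,B2,B3,B6} = {B0}; idom=B0
  B8: preds {B5,B6}: {B0,B5} ∩ {B0,B2,B3,B6} = {B0}; idom=B0

idom(B5) = B0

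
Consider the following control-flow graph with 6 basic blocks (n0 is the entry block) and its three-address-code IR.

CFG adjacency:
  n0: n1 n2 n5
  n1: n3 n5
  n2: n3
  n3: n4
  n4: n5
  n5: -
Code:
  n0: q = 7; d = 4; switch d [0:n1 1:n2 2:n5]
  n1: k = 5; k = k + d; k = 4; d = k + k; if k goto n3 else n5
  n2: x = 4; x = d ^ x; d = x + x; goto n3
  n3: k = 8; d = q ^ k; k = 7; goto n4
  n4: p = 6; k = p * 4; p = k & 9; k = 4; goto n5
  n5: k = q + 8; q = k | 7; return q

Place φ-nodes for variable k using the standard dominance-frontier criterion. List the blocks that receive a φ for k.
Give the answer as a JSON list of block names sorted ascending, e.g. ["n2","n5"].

idom tree: n1←n0 n2←n0 n3←n0 n4←n3 n5←n0
Dom at joins:
  n3: preds {n1,n2}: {n0,n1} ∩ {n0,n2} = {n0}; idom=n0
  n5: preds {n0,n1,n4}: {n0} ∩ {n0,n1} ∩ {n0,n3,n4} = {n0}; idom=n0

DF walk-up:
  n3←n1: walk n1 to n0
  n3←n2: walk n2 to n0
  n5←n0: walk · to n0
  n5←n1: walk n1 to n0
  n5←n4: walk n4→n3 to n0
  n0: DF=∅
  n1: DF={n3,n5}
  n2: DF={n3}
  n3: DF={n5}
  n4: DF={n5}
  n5: DF=∅

φ for k: defs {n1,n3,n4,n5}
  DF⁺ = {n3,n5}

Answer: ["n3", "n5"]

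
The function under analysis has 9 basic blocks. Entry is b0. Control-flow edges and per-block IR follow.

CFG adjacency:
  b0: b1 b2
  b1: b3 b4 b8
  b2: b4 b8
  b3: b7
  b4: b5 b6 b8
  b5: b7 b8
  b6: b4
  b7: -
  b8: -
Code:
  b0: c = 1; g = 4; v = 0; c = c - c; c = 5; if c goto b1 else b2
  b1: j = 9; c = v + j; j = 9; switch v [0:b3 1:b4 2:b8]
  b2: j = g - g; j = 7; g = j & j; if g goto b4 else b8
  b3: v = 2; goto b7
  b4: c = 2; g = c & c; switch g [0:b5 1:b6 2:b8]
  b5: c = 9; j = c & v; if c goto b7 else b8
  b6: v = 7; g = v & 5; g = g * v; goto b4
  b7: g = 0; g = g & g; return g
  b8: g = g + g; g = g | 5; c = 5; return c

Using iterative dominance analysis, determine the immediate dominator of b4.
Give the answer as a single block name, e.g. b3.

idom tree: b1←b0 b2←b0 b3←b1 b4←b0 b5←b4 b6←b4 b7←b0 b8←b0
Join-block Dom:
  b4: preds {b1,b2,b6}: {b0,b1} ∩ {b0,b2} ∩ {b0,b4,b6} = {b0}; idom=b0
  b7: preds {b3,b5}: {b0,b1,b3} ∩ {b0,b4,b5} = {b0}; idom=b0
  b8: preds {b1,b2,b4,b5}: {b0,b1} ∩ {b0,b2} ∩ {b0,b4} ∩ {b0,b4,b5} = {b0}; idom=b0

idom(b4) = b0

Answer: b0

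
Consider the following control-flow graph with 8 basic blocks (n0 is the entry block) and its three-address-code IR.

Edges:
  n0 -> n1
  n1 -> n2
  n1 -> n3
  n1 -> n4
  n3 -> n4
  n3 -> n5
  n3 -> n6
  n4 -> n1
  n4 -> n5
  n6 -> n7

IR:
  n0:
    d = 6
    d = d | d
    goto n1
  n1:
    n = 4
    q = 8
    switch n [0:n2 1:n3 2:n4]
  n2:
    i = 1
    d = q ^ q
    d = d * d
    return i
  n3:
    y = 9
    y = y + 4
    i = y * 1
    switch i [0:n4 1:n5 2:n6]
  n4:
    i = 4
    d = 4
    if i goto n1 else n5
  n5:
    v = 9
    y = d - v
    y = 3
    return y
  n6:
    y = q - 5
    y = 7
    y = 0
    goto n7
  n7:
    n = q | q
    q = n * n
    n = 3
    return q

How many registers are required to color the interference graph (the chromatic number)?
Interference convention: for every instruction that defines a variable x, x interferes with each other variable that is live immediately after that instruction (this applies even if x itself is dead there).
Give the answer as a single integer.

def/use:
  n0: def={d} ue=∅
  n1: def={n,q} ue=∅
  n2: def={d,i} ue={q}
  n3: def={i,y} ue=∅
  n4: def={d,i} ue=∅
  n5: def={v,y} ue={d}
  n6: def={y} ue={q}
  n7: def={n,q} ue={q}

Backward fixpoint:
  n0 li=∅ lo={d}
  n1 li={d} lo={d,q}
  n2 li={q} lo=∅
  n3 li={d,q} lo={d,q}
  n4 li=∅ lo={d}
  n5 li={d} lo=∅
  n6 li={q} lo={q}
  n7 li={q} lo=∅

Interference:
  d: {i,n,q,v,y}
  i: {d,q}
  n: {d,q}
  q: {d,i,n,y}
  v: {d}
  y: {d,q}

Chromatic number:
  {d,i,q} pairwise interfere (3-clique) ⇒ χ ≥ 3
  3-colouring: r0={d}  r1={q,v}  r2={i,n,y}
  χ = 3

Answer: 3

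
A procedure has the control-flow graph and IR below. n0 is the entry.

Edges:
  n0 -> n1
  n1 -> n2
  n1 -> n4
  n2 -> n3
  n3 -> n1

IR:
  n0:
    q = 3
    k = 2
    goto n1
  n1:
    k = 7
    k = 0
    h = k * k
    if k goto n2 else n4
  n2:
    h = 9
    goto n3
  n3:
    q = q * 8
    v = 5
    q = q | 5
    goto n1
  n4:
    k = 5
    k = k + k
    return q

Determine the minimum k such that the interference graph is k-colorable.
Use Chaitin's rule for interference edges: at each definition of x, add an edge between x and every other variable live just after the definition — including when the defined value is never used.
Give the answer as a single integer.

Block summaries:
  n0 def {k,q} use ∅
  n1 def {h,k} use ∅
  n2 def {h} use ∅
  n3 def {q,v} use {q}
  n4 def {k} use {q}

Backward fixpoint:
  n0 li=∅ lo={q}
  n1 li={q} lo={q}
  n2 li={q} lo={q}
  n3 li={q} lo={q}
  n4 li={q} lo=∅

Interfere edges:
  h↔{k,q}
  k↔{h,q}
  q↔{h,k,v}
  v↔{q}

Colouring:
  {h,k,q} pairwise interfere (3-clique) ⇒ χ ≥ 3
  assign h→R1 k→R2 q→R0 v→R1 — no edge inside a register ⇒ χ ≤ 3
  χ = 3

Answer: 3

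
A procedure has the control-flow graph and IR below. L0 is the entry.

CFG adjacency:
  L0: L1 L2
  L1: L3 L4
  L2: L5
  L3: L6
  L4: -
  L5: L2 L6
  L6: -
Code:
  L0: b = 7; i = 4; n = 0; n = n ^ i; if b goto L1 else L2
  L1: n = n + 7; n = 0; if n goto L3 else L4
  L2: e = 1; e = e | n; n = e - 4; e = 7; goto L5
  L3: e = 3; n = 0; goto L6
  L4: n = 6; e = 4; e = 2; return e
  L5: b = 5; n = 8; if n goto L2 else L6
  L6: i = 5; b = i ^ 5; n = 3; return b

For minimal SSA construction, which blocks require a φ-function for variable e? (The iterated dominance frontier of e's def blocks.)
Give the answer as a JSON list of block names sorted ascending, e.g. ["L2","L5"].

Answer: ["L2", "L6"]

Working:
idom tree: L1←L0 L2←L0 L3←L1 L4←L1 L5←L2 L6←L0
Dom∩ at merges:
  L2: preds {L0,L5}: {L0} ∩ {L0,L2,L5} = {L0}; idom=L0
  L6: preds {L3,L5}: {L0,L1,L3} ∩ {L0,L2,L5} = {L0}; idom=L0

Frontier:
  join L2 pred L0: · stop@L0
  join L2 pred L5: L5→L2 stop@L0
  join L6 pred L3: L3→L1 stop@L0
  join L6 pred L5: L5→L2 stop@L0
  DF(L0)=∅
  DF(L1)={L6}
  DF(L2)={L2,L6}
  DF(L3)={L6}
  DF(L4)=∅
  DF(L5)={L2,L6}
  DF(L6)=∅

φ for e: defs {L2,L3,L4}
  DF⁺ = {L2,L6}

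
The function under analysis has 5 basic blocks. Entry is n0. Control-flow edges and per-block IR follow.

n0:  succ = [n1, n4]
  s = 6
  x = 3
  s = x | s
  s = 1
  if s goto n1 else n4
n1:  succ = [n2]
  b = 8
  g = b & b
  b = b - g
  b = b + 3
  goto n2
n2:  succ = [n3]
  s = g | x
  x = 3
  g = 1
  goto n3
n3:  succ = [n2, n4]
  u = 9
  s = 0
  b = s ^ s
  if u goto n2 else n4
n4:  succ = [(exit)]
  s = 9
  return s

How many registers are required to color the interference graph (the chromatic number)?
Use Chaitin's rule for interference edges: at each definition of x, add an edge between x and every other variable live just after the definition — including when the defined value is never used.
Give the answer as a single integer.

Block summaries:
  n0: def={s,x} ue=∅
  n1: def={b,g} ue=∅
  n2: def={g,s,x} ue={g,x}
  n3: def={b,s,u} ue=∅
  n4: def={s} ue=∅

Liveness:
  n0: in=∅ out={x}
  n1: in={x} out={g,x}
  n2: in={g,x} out={g,x}
  n3: in={g,x} out={g,x}
  n4: in=∅ out=∅

Conflict graph:
  b: {g,u,x}
  g: {b,s,u,x}
  s: {g,u,x}
  u: {b,g,s,x}
  x: {b,g,s,u}

Chromatic number:
  lower bound: {b,g,u,x} mutually conflict ⇒ χ ≥ 4
  4-colouring: r0={g}  r1={u}  r2={x}  r3={b,s}
  χ = 4

Answer: 4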